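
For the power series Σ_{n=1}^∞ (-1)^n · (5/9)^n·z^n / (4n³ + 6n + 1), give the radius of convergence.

Ratio test: |a_{n+1}/a_n| = [(4n³ + 6n + 1)/(4(n+1)³ + 6(n+1) + 1)] · 5/9 → 5/9 as n → ∞.
Convergence for |z| · 5/9 < 1, i.e. |z| < 9/5. So R = 9/5.

R = 9/5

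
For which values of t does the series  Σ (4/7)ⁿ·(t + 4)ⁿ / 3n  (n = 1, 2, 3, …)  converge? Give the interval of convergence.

[-23/4, -9/4)

Apply the ratio test: |a_{n+1}| / |a_n| = [3n/3(n+1)] · 4/7, which tends to 4/7 as n → ∞.
Convergence for |t + 4| · 4/7 < 1, i.e. |t + 4| < 7/4. So R = 7/4.
Check t = -9/4: comparison with the harmonic series Σ 1/n shows the series diverges.
At t = -23/4: the terms alternate in sign and decrease monotonically to 0 in absolute value (size ~ c/n), so the alternating series test gives convergence.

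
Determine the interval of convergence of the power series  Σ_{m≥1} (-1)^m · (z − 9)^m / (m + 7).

By the ratio test, |a_{m+1}/a_m| = (m + 7)/((m+1) + 7) → 1.
Convergence for |z − 9| < 1, so R = 1.
Check z = 10: an alternating series whose terms decrease to 0 in absolute value, so it converges by the Leibniz criterion.
When z = 8, the terms behave like c/m; limit comparison with the harmonic series gives divergence.

(8, 10]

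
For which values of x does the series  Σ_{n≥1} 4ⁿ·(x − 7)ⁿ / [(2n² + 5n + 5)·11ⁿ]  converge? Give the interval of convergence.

The ratio of consecutive coefficients is [(2n² + 5n + 5)/(2(n+1)² + 5(n+1) + 5)] · 4/11 → 4/11.
Convergence for |x − 7| · 4/11 < 1, i.e. |x − 7| < 11/4. So R = 11/4.
At x = 39/4: absolute convergence follows by limit comparison with Σ 1/n².
Endpoint x = 17/4: absolute convergence follows by limit comparison with Σ 1/n².

[17/4, 39/4]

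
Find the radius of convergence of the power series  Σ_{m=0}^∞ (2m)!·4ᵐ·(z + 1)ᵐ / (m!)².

R = 1/16

The ratio of consecutive coefficients is (2m+1)·(2m+2)/(m+1)² · 4 → 16.
Thus R = 1/(16) = 1/16.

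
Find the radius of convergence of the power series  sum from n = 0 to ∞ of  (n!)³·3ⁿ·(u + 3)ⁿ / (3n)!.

R = 9

Ratio test: |a_{n+1}/a_n| = (n+1)³/[(3n+1)·(3n+2)·(3n+3)] · 3 → 1/9 as n → ∞.
Convergence for |u + 3| · 1/9 < 1, i.e. |u + 3| < 9. So R = 9.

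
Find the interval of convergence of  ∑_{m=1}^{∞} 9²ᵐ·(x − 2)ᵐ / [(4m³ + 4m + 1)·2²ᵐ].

[158/81, 166/81]

Apply the ratio test: |a_{m+1}| / |a_m| = [(4m³ + 4m + 1)/(4(m+1)³ + 4(m+1) + 1)] · 81/4, which tends to 81/4 as m → ∞.
The series converges when 81/4 · |x − 2| < 1, giving R = 4/81.
At x = 166/81: the series is dominated by a constant times Σ 1/m³, which converges (p = 3 > 1).
When x = 158/81, the series is dominated by a constant times Σ 1/m³, which converges (p = 3 > 1).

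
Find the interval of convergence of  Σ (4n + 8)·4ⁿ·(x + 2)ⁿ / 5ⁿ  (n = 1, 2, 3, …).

The ratio of consecutive coefficients is [(4(n+1) + 8)/(4n + 8)] · 4/5 → 4/5.
Hence the series converges for |x + 2| < 1/(4/5) = 5/4, so the radius of convergence is 5/4.
When x = -3/4, the terms do not tend to 0, so the series diverges.
When x = -13/4, the terms have absolute value of order n, which does not tend to 0, so the series diverges by the divergence test.

(-13/4, -3/4)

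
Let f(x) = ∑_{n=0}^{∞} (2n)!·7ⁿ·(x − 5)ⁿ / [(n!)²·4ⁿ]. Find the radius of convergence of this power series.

By the ratio test, |a_{n+1}/a_n| = (2n+1)·(2n+2)/(n+1)² · 7/4 → 7.
Hence the series converges for |x − 5| < 1/(7) = 1/7, so the radius of convergence is 1/7.

R = 1/7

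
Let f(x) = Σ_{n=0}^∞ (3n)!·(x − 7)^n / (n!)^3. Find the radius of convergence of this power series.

R = 1/27

Apply the ratio test: |a_{n+1}| / |a_n| = (3n+1)·(3n+2)·(3n+3)/(n+1)³, which tends to 27 as n → ∞.
Hence the series converges for |x − 7| < 1/(27) = 1/27, so the radius of convergence is 1/27.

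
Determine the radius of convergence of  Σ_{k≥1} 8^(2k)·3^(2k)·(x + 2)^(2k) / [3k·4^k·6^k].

The ratio of consecutive coefficients is [3k/3(k+1)] · 64·9/(4·6) → 24.
Successive powers of (x + 2) differ by 2, so the series converges when |x + 2|² · 24 < 1, i.e. |x + 2| < √(1/24). So R = √6/12.

R = √6/12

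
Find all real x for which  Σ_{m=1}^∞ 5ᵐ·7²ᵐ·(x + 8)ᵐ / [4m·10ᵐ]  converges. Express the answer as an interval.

[-394/49, -390/49)

Ratio test: |a_{m+1}/a_m| = [4m/4(m+1)] · 5·49/10 → 49/2 as m → ∞.
Convergence for |x + 8| · 49/2 < 1, i.e. |x + 8| < 2/49. So R = 2/49.
Endpoint x = -390/49: comparison with the harmonic series Σ 1/m shows the series diverges.
When x = -394/49, the terms alternate in sign and decrease monotonically to 0 in absolute value (size ~ c/m), so the alternating series test gives convergence.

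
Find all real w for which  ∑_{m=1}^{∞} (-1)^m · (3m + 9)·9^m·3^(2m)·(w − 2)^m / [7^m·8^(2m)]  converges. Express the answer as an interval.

(-286/81, 610/81)

By the ratio test, |a_{m+1}/a_m| = [(3(m+1) + 9)/(3m + 9)] · 9·9/(7·64) → 81/448.
Convergence for |w − 2| · 81/448 < 1, i.e. |w − 2| < 448/81. So R = 448/81.
At w = 610/81: the terms have absolute value of order m, which does not tend to 0, so the series diverges by the divergence test.
When w = -286/81, the terms have absolute value of order m, which does not tend to 0, so the series diverges by the divergence test.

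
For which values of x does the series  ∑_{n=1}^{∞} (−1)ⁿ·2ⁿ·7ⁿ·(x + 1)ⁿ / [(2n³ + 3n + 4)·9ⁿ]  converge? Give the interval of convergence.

[-23/14, -5/14]

Ratio test: |a_{n+1}/a_n| = [(2n³ + 3n + 4)/(2(n+1)³ + 3(n+1) + 4)] · 2·7/9 → 14/9 as n → ∞.
The series converges when 14/9 · |x + 1| < 1, giving R = 9/14.
At x = -5/14: the terms are on the order of 1/n³, so the series converges absolutely by comparison with the p-series (p = 3 > 1).
At x = -23/14: absolute convergence follows by limit comparison with Σ 1/n³.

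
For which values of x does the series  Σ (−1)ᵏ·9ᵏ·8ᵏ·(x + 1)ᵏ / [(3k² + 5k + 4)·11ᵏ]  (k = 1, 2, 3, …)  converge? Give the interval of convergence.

[-83/72, -61/72]

Ratio test: |a_{k+1}/a_k| = [(3k² + 5k + 4)/(3(k+1)² + 5(k+1) + 4)] · 9·8/11 → 72/11 as k → ∞.
Hence the series converges for |x + 1| < 1/(72/11) = 11/72, so the radius of convergence is 11/72.
Endpoint x = -61/72: the terms are on the order of 1/k², so the series converges absolutely by comparison with the p-series (p = 2 > 1).
Endpoint x = -83/72: the series is dominated by a constant times Σ 1/k², which converges (p = 2 > 1).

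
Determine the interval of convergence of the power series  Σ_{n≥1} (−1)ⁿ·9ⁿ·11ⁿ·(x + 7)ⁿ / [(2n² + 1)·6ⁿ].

[-233/33, -229/33]

The ratio of consecutive coefficients is [(2n² + 1)/(2(n+1)² + 1)] · 9·11/6 → 33/2.
Hence the series converges for |x + 7| < 1/(33/2) = 2/33, so the radius of convergence is 2/33.
When x = -229/33, the terms are on the order of 1/n², so the series converges absolutely by comparison with the p-series (p = 2 > 1).
When x = -233/33, the series is dominated by a constant times Σ 1/n², which converges (p = 2 > 1).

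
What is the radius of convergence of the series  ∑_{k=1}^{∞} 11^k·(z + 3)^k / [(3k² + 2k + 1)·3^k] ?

R = 3/11

Apply the ratio test: |a_{k+1}| / |a_k| = [(3k² + 2k + 1)/(3(k+1)² + 2(k+1) + 1)] · 11/3, which tends to 11/3 as k → ∞.
Hence the series converges for |z + 3| < 1/(11/3) = 3/11, so the radius of convergence is 3/11.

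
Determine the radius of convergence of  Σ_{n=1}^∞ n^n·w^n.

R = 0

Applying the root test, |a_n|^(1/n) = n → ∞.
Since the n-th root of |a_n| is unbounded, the series converges only at w = 0; R = 0.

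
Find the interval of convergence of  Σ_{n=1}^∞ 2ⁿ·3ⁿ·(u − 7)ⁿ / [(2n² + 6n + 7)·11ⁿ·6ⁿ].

[-4, 18]

By the ratio test, |a_{n+1}/a_n| = [(2n² + 6n + 7)/(2(n+1)² + 6(n+1) + 7)] · 2·3/(11·6) → 1/11.
The series converges when 1/11 · |u − 7| < 1, giving R = 11.
At u = 18: absolute convergence follows by limit comparison with Σ 1/n².
At u = -4: absolute convergence follows by limit comparison with Σ 1/n².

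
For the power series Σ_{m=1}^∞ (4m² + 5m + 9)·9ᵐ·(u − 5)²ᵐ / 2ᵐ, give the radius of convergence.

Apply the ratio test: |a_{m+1}| / |a_m| = [(4(m+1)² + 5(m+1) + 9)/(4m² + 5m + 9)] · 9/2, which tends to 9/2 as m → ∞.
Successive powers of (u − 5) differ by 2, so the series converges when |u − 5|² · 9/2 < 1, i.e. |u − 5| < √(2/9). So R = √2/3.

R = √2/3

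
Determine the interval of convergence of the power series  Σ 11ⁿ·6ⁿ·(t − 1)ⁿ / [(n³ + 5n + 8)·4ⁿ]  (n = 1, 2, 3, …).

The ratio of consecutive coefficients is [(n³ + 5n + 8)/((n+1)³ + 5(n+1) + 8)] · 11·6/4 → 33/2.
Thus R = 1/(33/2) = 2/33.
Check t = 35/33: absolute convergence follows by limit comparison with Σ 1/n³.
Check t = 31/33: the terms are on the order of 1/n³, so the series converges absolutely by comparison with the p-series (p = 3 > 1).

[31/33, 35/33]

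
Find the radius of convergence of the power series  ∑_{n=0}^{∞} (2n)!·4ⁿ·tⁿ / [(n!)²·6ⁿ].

R = 3/8

The ratio of consecutive coefficients is (2n+1)·(2n+2)/(n+1)² · 4/6 → 8/3.
The series converges when 8/3 · |t| < 1, giving R = 3/8.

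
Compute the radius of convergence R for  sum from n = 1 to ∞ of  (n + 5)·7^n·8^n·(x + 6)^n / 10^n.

Ratio test: |a_{n+1}/a_n| = [((n+1) + 5)/(n + 5)] · 7·8/10 → 28/5 as n → ∞.
Thus R = 1/(28/5) = 5/28.

R = 5/28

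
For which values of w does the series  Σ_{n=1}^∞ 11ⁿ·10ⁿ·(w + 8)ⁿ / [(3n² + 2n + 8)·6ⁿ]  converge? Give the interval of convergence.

[-443/55, -437/55]

By the ratio test, |a_{n+1}/a_n| = [(3n² + 2n + 8)/(3(n+1)² + 2(n+1) + 8)] · 11·10/6 → 55/3.
Thus R = 1/(55/3) = 3/55.
Check w = -437/55: absolute convergence follows by limit comparison with Σ 1/n².
Check w = -443/55: absolute convergence follows by limit comparison with Σ 1/n².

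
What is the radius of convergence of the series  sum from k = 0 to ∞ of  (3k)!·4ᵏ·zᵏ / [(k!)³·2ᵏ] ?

R = 1/54

Ratio test: |a_{k+1}/a_k| = (3k+1)·(3k+2)·(3k+3)/(k+1)³ · 4/2 → 54 as k → ∞.
Convergence for |z| · 54 < 1, i.e. |z| < 1/54. So R = 1/54.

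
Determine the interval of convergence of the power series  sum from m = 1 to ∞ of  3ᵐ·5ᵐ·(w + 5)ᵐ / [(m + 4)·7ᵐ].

[-82/15, -68/15)

Ratio test: |a_{m+1}/a_m| = [(m + 4)/((m+1) + 4)] · 3·5/7 → 15/7 as m → ∞.
Hence the series converges for |w + 5| < 1/(15/7) = 7/15, so the radius of convergence is 7/15.
Endpoint w = -68/15: the terms are asymptotic to a nonzero constant times 1/m, so the series diverges by limit comparison with Σ 1/m.
At w = -82/15: an alternating series whose terms decrease to 0 in absolute value, so it converges by the Leibniz criterion.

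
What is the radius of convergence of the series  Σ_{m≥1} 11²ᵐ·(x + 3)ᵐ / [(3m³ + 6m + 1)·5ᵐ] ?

R = 5/121

The ratio of consecutive coefficients is [(3m³ + 6m + 1)/(3(m+1)³ + 6(m+1) + 1)] · 121/5 → 121/5.
Thus R = 1/(121/5) = 5/121.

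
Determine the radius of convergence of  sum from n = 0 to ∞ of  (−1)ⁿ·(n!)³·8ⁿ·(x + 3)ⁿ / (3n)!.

By the ratio test, |a_{n+1}/a_n| = (n+1)³/[(3n+1)·(3n+2)·(3n+3)] · 8 → 8/27.
Convergence for |x + 3| · 8/27 < 1, i.e. |x + 3| < 27/8. So R = 27/8.

R = 27/8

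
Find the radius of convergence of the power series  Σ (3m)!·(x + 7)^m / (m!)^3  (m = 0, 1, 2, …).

R = 1/27

Apply the ratio test: |a_{m+1}| / |a_m| = (3m+1)·(3m+2)·(3m+3)/(m+1)³, which tends to 27 as m → ∞.
Convergence for |x + 7| · 27 < 1, i.e. |x + 7| < 1/27. So R = 1/27.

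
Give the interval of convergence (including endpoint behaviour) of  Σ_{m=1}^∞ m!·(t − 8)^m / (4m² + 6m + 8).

{8}

Apply the ratio test: |a_{m+1}| / |a_m| = (m+1) · (4m² + 6m + 8)/(4(m+1)² + 6(m+1) + 8), which tends to ∞ as m → ∞.
The terms grow without bound for any (t − 8) ≠ 0, so R = 0 (convergence only at t = 8).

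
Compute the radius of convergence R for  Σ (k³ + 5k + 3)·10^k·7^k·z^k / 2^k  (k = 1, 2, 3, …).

The ratio of consecutive coefficients is [((k+1)³ + 5(k+1) + 3)/(k³ + 5k + 3)] · 10·7/2 → 35.
Thus R = 1/(35) = 1/35.

R = 1/35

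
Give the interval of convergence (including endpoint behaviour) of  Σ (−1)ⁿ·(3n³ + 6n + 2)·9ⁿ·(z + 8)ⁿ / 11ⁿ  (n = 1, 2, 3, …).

(-83/9, -61/9)

The ratio of consecutive coefficients is [(3(n+1)³ + 6(n+1) + 2)/(3n³ + 6n + 2)] · 9/11 → 9/11.
The series converges when 9/11 · |z + 8| < 1, giving R = 11/9.
When z = -61/9, the terms do not tend to 0, so the series diverges.
Check z = -83/9: the terms do not tend to 0, so the series diverges.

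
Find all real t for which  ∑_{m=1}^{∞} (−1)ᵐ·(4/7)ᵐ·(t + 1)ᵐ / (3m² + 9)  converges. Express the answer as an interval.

[-11/4, 3/4]

The ratio of consecutive coefficients is [(3m² + 9)/(3(m+1)² + 9)] · 4/7 → 4/7.
Thus R = 1/(4/7) = 7/4.
When t = 3/4, the terms are on the order of 1/m², so the series converges absolutely by comparison with the p-series (p = 2 > 1).
Endpoint t = -11/4: the terms are on the order of 1/m², so the series converges absolutely by comparison with the p-series (p = 2 > 1).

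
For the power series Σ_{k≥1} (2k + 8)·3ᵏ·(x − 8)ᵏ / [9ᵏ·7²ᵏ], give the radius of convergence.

R = 147

Apply the ratio test: |a_{k+1}| / |a_k| = [(2(k+1) + 8)/(2k + 8)] · 3/(9·49), which tends to 1/147 as k → ∞.
The series converges when 1/147 · |x − 8| < 1, giving R = 147.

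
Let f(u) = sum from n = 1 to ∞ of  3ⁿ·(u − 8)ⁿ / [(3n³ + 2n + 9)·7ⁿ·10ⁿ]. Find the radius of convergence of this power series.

R = 70/3

The ratio of consecutive coefficients is [(3n³ + 2n + 9)/(3(n+1)³ + 2(n+1) + 9)] · 3/(7·10) → 3/70.
Hence the series converges for |u − 8| < 1/(3/70) = 70/3, so the radius of convergence is 70/3.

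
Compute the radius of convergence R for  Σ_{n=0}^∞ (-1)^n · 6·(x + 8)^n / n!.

R = ∞

Apply the ratio test: |a_{n+1}| / |a_n| = 6/6 · 1/(n+1), which tends to 0 as n → ∞.
The limit is 0, so the series converges for all x; R = ∞.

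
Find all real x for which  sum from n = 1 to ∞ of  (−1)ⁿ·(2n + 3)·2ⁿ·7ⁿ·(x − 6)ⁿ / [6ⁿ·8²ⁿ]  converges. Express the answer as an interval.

(-150/7, 234/7)

Apply the ratio test: |a_{n+1}| / |a_n| = [(2(n+1) + 3)/(2n + 3)] · 2·7/(6·64), which tends to 7/192 as n → ∞.
The series converges when 7/192 · |x − 6| < 1, giving R = 192/7.
Endpoint x = 234/7: the terms do not tend to 0, so the series diverges.
Endpoint x = -150/7: the terms have absolute value of order n, which does not tend to 0, so the series diverges by the divergence test.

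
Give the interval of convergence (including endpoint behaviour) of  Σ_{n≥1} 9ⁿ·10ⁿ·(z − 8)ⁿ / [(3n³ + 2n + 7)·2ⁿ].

[359/45, 361/45]

Ratio test: |a_{n+1}/a_n| = [(3n³ + 2n + 7)/(3(n+1)³ + 2(n+1) + 7)] · 9·10/2 → 45 as n → ∞.
Hence the series converges for |z − 8| < 1/(45) = 1/45, so the radius of convergence is 1/45.
Endpoint z = 361/45: the terms are on the order of 1/n³, so the series converges absolutely by comparison with the p-series (p = 3 > 1).
When z = 359/45, the series is dominated by a constant times Σ 1/n³, which converges (p = 3 > 1).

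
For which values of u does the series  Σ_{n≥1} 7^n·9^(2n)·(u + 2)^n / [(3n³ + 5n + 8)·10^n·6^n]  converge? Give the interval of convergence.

[-398/189, -358/189]

The ratio of consecutive coefficients is [(3n³ + 5n + 8)/(3(n+1)³ + 5(n+1) + 8)] · 7·81/(10·6) → 189/20.
Thus R = 1/(189/20) = 20/189.
At u = -358/189: the terms are on the order of 1/n³, so the series converges absolutely by comparison with the p-series (p = 3 > 1).
Endpoint u = -398/189: the series is dominated by a constant times Σ 1/n³, which converges (p = 3 > 1).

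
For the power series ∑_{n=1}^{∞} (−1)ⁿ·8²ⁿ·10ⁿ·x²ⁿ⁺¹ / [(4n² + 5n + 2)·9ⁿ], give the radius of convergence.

By the ratio test, |a_{n+1}/a_n| = [(4n² + 5n + 2)/(4(n+1)² + 5(n+1) + 2)] · 64·10/9 → 640/9.
Since the exponent of x increases by 2 each term, convergence requires |x|² < 9/640, hence R = 3√10/80.

R = 3√10/80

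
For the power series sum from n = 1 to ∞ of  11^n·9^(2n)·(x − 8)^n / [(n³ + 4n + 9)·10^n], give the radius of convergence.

Apply the ratio test: |a_{n+1}| / |a_n| = [(n³ + 4n + 9)/((n+1)³ + 4(n+1) + 9)] · 11·81/10, which tends to 891/10 as n → ∞.
The series converges when 891/10 · |x − 8| < 1, giving R = 10/891.

R = 10/891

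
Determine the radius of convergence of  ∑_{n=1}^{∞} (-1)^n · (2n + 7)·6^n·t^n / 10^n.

R = 5/3

Apply the ratio test: |a_{n+1}| / |a_n| = [(2(n+1) + 7)/(2n + 7)] · 6/10, which tends to 3/5 as n → ∞.
Hence the series converges for |t| < 1/(3/5) = 5/3, so the radius of convergence is 5/3.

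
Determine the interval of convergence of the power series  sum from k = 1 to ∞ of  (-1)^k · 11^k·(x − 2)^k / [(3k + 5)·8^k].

By the ratio test, |a_{k+1}/a_k| = [(3k + 5)/(3(k+1) + 5)] · 11/8 → 11/8.
Convergence for |x − 2| · 11/8 < 1, i.e. |x − 2| < 8/11. So R = 8/11.
Check x = 30/11: an alternating series whose terms decrease to 0 in absolute value, so it converges by the Leibniz criterion.
Check x = 14/11: the terms behave like c/k; limit comparison with the harmonic series gives divergence.

(14/11, 30/11]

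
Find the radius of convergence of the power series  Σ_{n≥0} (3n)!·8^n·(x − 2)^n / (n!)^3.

Apply the ratio test: |a_{n+1}| / |a_n| = (3n+1)·(3n+2)·(3n+3)/(n+1)³ · 8, which tends to 216 as n → ∞.
Convergence for |x − 2| · 216 < 1, i.e. |x − 2| < 1/216. So R = 1/216.

R = 1/216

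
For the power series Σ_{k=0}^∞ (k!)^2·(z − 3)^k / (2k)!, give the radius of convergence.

R = 4

The ratio of consecutive coefficients is (k+1)²/[(2k+1)·(2k+2)] → 1/4.
Thus R = 1/(1/4) = 4.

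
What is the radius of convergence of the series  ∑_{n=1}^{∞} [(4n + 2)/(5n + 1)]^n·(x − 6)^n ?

R = 5/4

Root test: |a_n|^(1/n) = (4n + 2)/(5n + 1) → 4/5.
Hence the series converges for |x − 6| < 1/(4/5) = 5/4, so the radius of convergence is 5/4.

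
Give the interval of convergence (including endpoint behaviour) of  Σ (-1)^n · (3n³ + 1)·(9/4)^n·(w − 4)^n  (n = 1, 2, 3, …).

(32/9, 40/9)

By the ratio test, |a_{n+1}/a_n| = [(3(n+1)³ + 1)/(3n³ + 1)] · 9/4 → 9/4.
Thus R = 1/(9/4) = 4/9.
Check w = 40/9: the terms do not tend to 0, so the series diverges.
Endpoint w = 32/9: the n-th term does not approach 0; divergence by the term test.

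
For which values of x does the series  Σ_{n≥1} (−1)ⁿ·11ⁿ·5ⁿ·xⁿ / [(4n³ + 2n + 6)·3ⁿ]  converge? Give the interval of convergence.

Apply the ratio test: |a_{n+1}| / |a_n| = [(4n³ + 2n + 6)/(4(n+1)³ + 2(n+1) + 6)] · 11·5/3, which tends to 55/3 as n → ∞.
Thus R = 1/(55/3) = 3/55.
When x = 3/55, the series is dominated by a constant times Σ 1/n³, which converges (p = 3 > 1).
Check x = -3/55: the terms are on the order of 1/n³, so the series converges absolutely by comparison with the p-series (p = 3 > 1).

[-3/55, 3/55]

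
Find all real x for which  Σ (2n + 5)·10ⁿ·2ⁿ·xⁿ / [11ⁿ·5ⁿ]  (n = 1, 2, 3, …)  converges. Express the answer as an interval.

(-11/4, 11/4)

The ratio of consecutive coefficients is [(2(n+1) + 5)/(2n + 5)] · 10·2/(11·5) → 4/11.
Hence the series converges for |x| < 1/(4/11) = 11/4, so the radius of convergence is 11/4.
Endpoint x = 11/4: the terms have absolute value of order n, which does not tend to 0, so the series diverges by the divergence test.
When x = -11/4, the terms do not tend to 0, so the series diverges.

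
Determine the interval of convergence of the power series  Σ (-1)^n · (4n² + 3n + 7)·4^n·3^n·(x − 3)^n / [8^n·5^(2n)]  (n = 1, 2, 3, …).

(-41/3, 59/3)

The ratio of consecutive coefficients is [(4(n+1)² + 3(n+1) + 7)/(4n² + 3n + 7)] · 4·3/(8·25) → 3/50.
Hence the series converges for |x − 3| < 1/(3/50) = 50/3, so the radius of convergence is 50/3.
Check x = 59/3: the terms have absolute value of order n², which does not tend to 0, so the series diverges by the divergence test.
Endpoint x = -41/3: the n-th term does not approach 0; divergence by the term test.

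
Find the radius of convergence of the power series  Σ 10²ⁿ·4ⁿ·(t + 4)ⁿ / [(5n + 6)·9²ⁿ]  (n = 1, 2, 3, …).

Apply the ratio test: |a_{n+1}| / |a_n| = [(5n + 6)/(5(n+1) + 6)] · 100·4/81, which tends to 400/81 as n → ∞.
The series converges when 400/81 · |t + 4| < 1, giving R = 81/400.

R = 81/400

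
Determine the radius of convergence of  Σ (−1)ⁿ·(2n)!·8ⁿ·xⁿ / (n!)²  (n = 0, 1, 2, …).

The ratio of consecutive coefficients is (2n+1)·(2n+2)/(n+1)² · 8 → 32.
Thus R = 1/(32) = 1/32.

R = 1/32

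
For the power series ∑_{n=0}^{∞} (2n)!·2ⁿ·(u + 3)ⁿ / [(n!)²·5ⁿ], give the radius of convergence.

By the ratio test, |a_{n+1}/a_n| = (2n+1)·(2n+2)/(n+1)² · 2/5 → 8/5.
Convergence for |u + 3| · 8/5 < 1, i.e. |u + 3| < 5/8. So R = 5/8.

R = 5/8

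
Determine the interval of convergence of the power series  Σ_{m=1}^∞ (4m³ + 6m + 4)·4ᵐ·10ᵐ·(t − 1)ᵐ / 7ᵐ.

Ratio test: |a_{m+1}/a_m| = [(4(m+1)³ + 6(m+1) + 4)/(4m³ + 6m + 4)] · 4·10/7 → 40/7 as m → ∞.
The series converges when 40/7 · |t − 1| < 1, giving R = 7/40.
When t = 47/40, the terms do not tend to 0, so the series diverges.
Endpoint t = 33/40: the terms do not tend to 0, so the series diverges.

(33/40, 47/40)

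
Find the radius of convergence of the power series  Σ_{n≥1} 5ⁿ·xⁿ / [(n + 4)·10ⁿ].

Apply the ratio test: |a_{n+1}| / |a_n| = [(n + 4)/((n+1) + 4)] · 5/10, which tends to 1/2 as n → ∞.
Convergence for |x| · 1/2 < 1, i.e. |x| < 2. So R = 2.

R = 2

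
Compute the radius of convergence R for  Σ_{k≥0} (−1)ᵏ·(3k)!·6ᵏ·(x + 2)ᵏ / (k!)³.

The ratio of consecutive coefficients is (3k+1)·(3k+2)·(3k+3)/(k+1)³ · 6 → 162.
Thus R = 1/(162) = 1/162.

R = 1/162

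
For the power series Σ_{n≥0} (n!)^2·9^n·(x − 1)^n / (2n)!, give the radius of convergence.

The ratio of consecutive coefficients is (n+1)²/[(2n+1)·(2n+2)] · 9 → 9/4.
The series converges when 9/4 · |x − 1| < 1, giving R = 4/9.

R = 4/9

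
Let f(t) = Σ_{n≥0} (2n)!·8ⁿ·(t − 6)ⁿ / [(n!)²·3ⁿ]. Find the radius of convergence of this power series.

By the ratio test, |a_{n+1}/a_n| = (2n+1)·(2n+2)/(n+1)² · 8/3 → 32/3.
The series converges when 32/3 · |t − 6| < 1, giving R = 3/32.

R = 3/32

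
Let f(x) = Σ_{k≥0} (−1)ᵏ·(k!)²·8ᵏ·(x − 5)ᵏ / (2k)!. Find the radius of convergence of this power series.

Ratio test: |a_{k+1}/a_k| = (k+1)²/[(2k+1)·(2k+2)] · 8 → 2 as k → ∞.
The series converges when 2 · |x − 5| < 1, giving R = 1/2.

R = 1/2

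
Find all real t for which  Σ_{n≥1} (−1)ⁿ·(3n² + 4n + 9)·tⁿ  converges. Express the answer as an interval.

The ratio of consecutive coefficients is (3(n+1)² + 4(n+1) + 9)/(3n² + 4n + 9) → 1.
Hence R = 1.
Endpoint t = 1: the terms have absolute value of order n², which does not tend to 0, so the series diverges by the divergence test.
At t = -1: the n-th term does not approach 0; divergence by the term test.

(-1, 1)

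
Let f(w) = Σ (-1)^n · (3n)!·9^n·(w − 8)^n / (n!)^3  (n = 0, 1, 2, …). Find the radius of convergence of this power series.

R = 1/243

By the ratio test, |a_{n+1}/a_n| = (3n+1)·(3n+2)·(3n+3)/(n+1)³ · 9 → 243.
The series converges when 243 · |w − 8| < 1, giving R = 1/243.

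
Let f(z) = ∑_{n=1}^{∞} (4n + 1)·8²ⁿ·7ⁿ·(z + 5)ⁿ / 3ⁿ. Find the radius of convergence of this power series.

R = 3/448

By the ratio test, |a_{n+1}/a_n| = [(4(n+1) + 1)/(4n + 1)] · 64·7/3 → 448/3.
Hence the series converges for |z + 5| < 1/(448/3) = 3/448, so the radius of convergence is 3/448.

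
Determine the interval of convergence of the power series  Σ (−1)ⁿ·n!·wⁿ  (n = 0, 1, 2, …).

Apply the ratio test: |a_{n+1}| / |a_n| = (n+1), which tends to ∞ as n → ∞.
The terms grow without bound for any w ≠ 0, so R = 0 (convergence only at w = 0).

{0}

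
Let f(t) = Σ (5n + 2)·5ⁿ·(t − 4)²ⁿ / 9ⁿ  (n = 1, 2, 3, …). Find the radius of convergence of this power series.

By the ratio test, |a_{n+1}/a_n| = [(5(n+1) + 2)/(5n + 2)] · 5/9 → 5/9.
Writing y = (t − 4)², the series in y has radius 9/5, so |t − 4| < √(9/5) and R = 3√5/5.

R = 3√5/5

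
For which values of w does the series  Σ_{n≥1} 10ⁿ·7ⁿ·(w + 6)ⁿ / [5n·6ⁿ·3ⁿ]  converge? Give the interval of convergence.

[-219/35, -201/35)

By the ratio test, |a_{n+1}/a_n| = [5n/5(n+1)] · 10·7/(6·3) → 35/9.
Hence the series converges for |w + 6| < 1/(35/9) = 9/35, so the radius of convergence is 9/35.
At w = -201/35: the terms behave like c/n; limit comparison with the harmonic series gives divergence.
When w = -219/35, the terms alternate in sign and decrease monotonically to 0 in absolute value (size ~ c/n), so the alternating series test gives convergence.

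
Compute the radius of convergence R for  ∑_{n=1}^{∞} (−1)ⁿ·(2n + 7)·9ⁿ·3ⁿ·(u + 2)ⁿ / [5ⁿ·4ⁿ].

Apply the ratio test: |a_{n+1}| / |a_n| = [(2(n+1) + 7)/(2n + 7)] · 9·3/(5·4), which tends to 27/20 as n → ∞.
Convergence for |u + 2| · 27/20 < 1, i.e. |u + 2| < 20/27. So R = 20/27.

R = 20/27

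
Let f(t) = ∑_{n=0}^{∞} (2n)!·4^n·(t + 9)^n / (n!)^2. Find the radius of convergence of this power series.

Ratio test: |a_{n+1}/a_n| = (2n+1)·(2n+2)/(n+1)² · 4 → 16 as n → ∞.
Convergence for |t + 9| · 16 < 1, i.e. |t + 9| < 1/16. So R = 1/16.

R = 1/16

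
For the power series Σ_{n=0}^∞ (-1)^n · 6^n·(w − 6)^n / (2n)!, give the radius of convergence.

By the ratio test, |a_{n+1}/a_n| = 6 · 1/[(2n+1)·(2n+2)] → 0.
The ratio tends to 0 regardless of w, hence R = ∞.

R = ∞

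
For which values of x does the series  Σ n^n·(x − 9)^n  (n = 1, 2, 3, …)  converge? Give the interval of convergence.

Applying the root test, |a_n|^(1/n) = n → ∞.
The root grows without bound, so R = 0 (convergence only at x = 9).

{9}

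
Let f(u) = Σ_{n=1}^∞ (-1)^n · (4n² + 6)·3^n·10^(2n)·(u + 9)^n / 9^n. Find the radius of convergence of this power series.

The ratio of consecutive coefficients is [(4(n+1)² + 6)/(4n² + 6)] · 3·100/9 → 100/3.
Hence the series converges for |u + 9| < 1/(100/3) = 3/100, so the radius of convergence is 3/100.

R = 3/100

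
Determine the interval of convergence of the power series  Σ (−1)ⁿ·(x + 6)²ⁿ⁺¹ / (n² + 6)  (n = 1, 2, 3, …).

[-7, -5]

By the ratio test, |a_{n+1}/a_n| = (n² + 6)/((n+1)² + 6) → 1.
Writing y = (x + 6)², the series in y has radius 1, so |x + 6| < √(1) = 1 and R = 1.
Check x = -5: the series is dominated by a constant times Σ 1/n², which converges (p = 2 > 1).
Check x = -7: the series is dominated by a constant times Σ 1/n², which converges (p = 2 > 1).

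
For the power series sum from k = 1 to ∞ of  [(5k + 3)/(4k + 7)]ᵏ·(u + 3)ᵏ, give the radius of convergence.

R = 4/5

Applying the root test, |a_k|^(1/k) = (5k + 3)/(4k + 7) → 5/4.
Thus R = 1/(5/4) = 4/5.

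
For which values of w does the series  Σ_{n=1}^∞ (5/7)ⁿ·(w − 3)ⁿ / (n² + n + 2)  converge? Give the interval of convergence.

[8/5, 22/5]

Ratio test: |a_{n+1}/a_n| = [(n² + n + 2)/((n+1)² + (n+1) + 2)] · 5/7 → 5/7 as n → ∞.
Thus R = 1/(5/7) = 7/5.
Endpoint w = 22/5: absolute convergence follows by limit comparison with Σ 1/n².
Check w = 8/5: the series is dominated by a constant times Σ 1/n², which converges (p = 2 > 1).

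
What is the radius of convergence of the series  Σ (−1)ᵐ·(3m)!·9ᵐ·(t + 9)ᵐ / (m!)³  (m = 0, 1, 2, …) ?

By the ratio test, |a_{m+1}/a_m| = (3m+1)·(3m+2)·(3m+3)/(m+1)³ · 9 → 243.
The series converges when 243 · |t + 9| < 1, giving R = 1/243.

R = 1/243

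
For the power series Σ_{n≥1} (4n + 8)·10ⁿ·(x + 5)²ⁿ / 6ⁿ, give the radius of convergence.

Apply the ratio test: |a_{n+1}| / |a_n| = [(4(n+1) + 8)/(4n + 8)] · 10/6, which tends to 5/3 as n → ∞.
Writing y = (x + 5)², the series in y has radius 3/5, so |x + 5| < √(3/5) and R = √15/5.

R = √15/5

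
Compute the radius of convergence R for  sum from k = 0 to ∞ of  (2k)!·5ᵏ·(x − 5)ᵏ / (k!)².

R = 1/20

Ratio test: |a_{k+1}/a_k| = (2k+1)·(2k+2)/(k+1)² · 5 → 20 as k → ∞.
Convergence for |x − 5| · 20 < 1, i.e. |x − 5| < 1/20. So R = 1/20.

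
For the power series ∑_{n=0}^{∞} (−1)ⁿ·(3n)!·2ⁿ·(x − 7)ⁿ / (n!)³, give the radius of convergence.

By the ratio test, |a_{n+1}/a_n| = (3n+1)·(3n+2)·(3n+3)/(n+1)³ · 2 → 54.
Convergence for |x − 7| · 54 < 1, i.e. |x − 7| < 1/54. So R = 1/54.

R = 1/54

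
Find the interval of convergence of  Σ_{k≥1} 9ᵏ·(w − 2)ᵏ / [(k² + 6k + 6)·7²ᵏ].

By the ratio test, |a_{k+1}/a_k| = [(k² + 6k + 6)/((k+1)² + 6(k+1) + 6)] · 9/49 → 9/49.
Convergence for |w − 2| · 9/49 < 1, i.e. |w − 2| < 49/9. So R = 49/9.
Check w = 67/9: absolute convergence follows by limit comparison with Σ 1/k².
Endpoint w = -31/9: the series is dominated by a constant times Σ 1/k², which converges (p = 2 > 1).

[-31/9, 67/9]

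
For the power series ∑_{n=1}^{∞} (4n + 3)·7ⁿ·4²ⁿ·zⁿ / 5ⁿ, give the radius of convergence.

R = 5/112

By the ratio test, |a_{n+1}/a_n| = [(4(n+1) + 3)/(4n + 3)] · 7·16/5 → 112/5.
The series converges when 112/5 · |z| < 1, giving R = 5/112.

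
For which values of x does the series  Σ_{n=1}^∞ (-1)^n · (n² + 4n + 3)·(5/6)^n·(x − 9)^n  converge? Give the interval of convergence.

The ratio of consecutive coefficients is [((n+1)² + 4(n+1) + 3)/(n² + 4n + 3)] · 5/6 → 5/6.
Thus R = 1/(5/6) = 6/5.
When x = 51/5, the n-th term does not approach 0; divergence by the term test.
Check x = 39/5: the terms do not tend to 0, so the series diverges.

(39/5, 51/5)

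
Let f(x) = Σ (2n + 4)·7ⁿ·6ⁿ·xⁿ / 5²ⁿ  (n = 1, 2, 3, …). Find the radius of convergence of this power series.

The ratio of consecutive coefficients is [(2(n+1) + 4)/(2n + 4)] · 7·6/25 → 42/25.
Convergence for |x| · 42/25 < 1, i.e. |x| < 25/42. So R = 25/42.

R = 25/42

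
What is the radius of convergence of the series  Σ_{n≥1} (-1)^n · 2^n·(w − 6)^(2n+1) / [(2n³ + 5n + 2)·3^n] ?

Apply the ratio test: |a_{n+1}| / |a_n| = [(2n³ + 5n + 2)/(2(n+1)³ + 5(n+1) + 2)] · 2/3, which tends to 2/3 as n → ∞.
Since the exponent of (w − 6) increases by 2 each term, convergence requires |w − 6|² < 3/2, hence R = √6/2.

R = √6/2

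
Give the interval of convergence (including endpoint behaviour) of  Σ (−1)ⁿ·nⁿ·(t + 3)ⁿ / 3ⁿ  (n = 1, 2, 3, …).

{-3}

By the Cauchy root test, |a_n|^(1/n) = n/3 → ∞.
Since the n-th root of |a_n| is unbounded, the series converges only at t = -3; R = 0.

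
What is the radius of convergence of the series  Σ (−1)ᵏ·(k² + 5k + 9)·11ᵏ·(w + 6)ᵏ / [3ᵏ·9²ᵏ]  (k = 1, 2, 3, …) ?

Apply the ratio test: |a_{k+1}| / |a_k| = [((k+1)² + 5(k+1) + 9)/(k² + 5k + 9)] · 11/(3·81), which tends to 11/243 as k → ∞.
The series converges when 11/243 · |w + 6| < 1, giving R = 243/11.

R = 243/11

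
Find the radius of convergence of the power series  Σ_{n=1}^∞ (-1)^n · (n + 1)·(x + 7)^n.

Ratio test: |a_{n+1}/a_n| = ((n+1) + 1)/(n + 1) → 1 as n → ∞.
So the series converges when |x + 7| < 1 and diverges when |x + 7| > 1; R = 1.

R = 1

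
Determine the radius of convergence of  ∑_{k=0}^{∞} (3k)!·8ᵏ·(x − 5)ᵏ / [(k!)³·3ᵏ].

R = 1/72

Ratio test: |a_{k+1}/a_k| = (3k+1)·(3k+2)·(3k+3)/(k+1)³ · 8/3 → 72 as k → ∞.
Convergence for |x − 5| · 72 < 1, i.e. |x − 5| < 1/72. So R = 1/72.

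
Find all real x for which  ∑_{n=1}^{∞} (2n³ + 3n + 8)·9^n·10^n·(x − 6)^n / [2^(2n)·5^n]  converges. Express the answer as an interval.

(52/9, 56/9)

Apply the ratio test: |a_{n+1}| / |a_n| = [(2(n+1)³ + 3(n+1) + 8)/(2n³ + 3n + 8)] · 9·10/(4·5), which tends to 9/2 as n → ∞.
Hence the series converges for |x − 6| < 1/(9/2) = 2/9, so the radius of convergence is 2/9.
When x = 56/9, the terms do not tend to 0, so the series diverges.
Check x = 52/9: the terms do not tend to 0, so the series diverges.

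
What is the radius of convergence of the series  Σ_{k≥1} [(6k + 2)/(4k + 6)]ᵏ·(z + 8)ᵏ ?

Applying the root test, |a_k|^(1/k) = (6k + 2)/(4k + 6) → 3/2.
Hence the series converges for |z + 8| < 1/(3/2) = 2/3, so the radius of convergence is 2/3.

R = 2/3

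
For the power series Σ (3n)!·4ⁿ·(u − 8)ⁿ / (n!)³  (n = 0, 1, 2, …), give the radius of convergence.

R = 1/108

Apply the ratio test: |a_{n+1}| / |a_n| = (3n+1)·(3n+2)·(3n+3)/(n+1)³ · 4, which tends to 108 as n → ∞.
Thus R = 1/(108) = 1/108.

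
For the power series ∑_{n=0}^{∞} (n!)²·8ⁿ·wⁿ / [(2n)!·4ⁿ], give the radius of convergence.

R = 2

Ratio test: |a_{n+1}/a_n| = (n+1)²/[(2n+1)·(2n+2)] · 8/4 → 1/2 as n → ∞.
Thus R = 1/(1/2) = 2.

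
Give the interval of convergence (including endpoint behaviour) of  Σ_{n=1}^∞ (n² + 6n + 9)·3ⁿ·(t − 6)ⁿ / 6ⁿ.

(4, 8)

Ratio test: |a_{n+1}/a_n| = [((n+1)² + 6(n+1) + 9)/(n² + 6n + 9)] · 3/6 → 1/2 as n → ∞.
Convergence for |t − 6| · 1/2 < 1, i.e. |t − 6| < 2. So R = 2.
When t = 8, the terms have absolute value of order n², which does not tend to 0, so the series diverges by the divergence test.
When t = 4, the n-th term does not approach 0; divergence by the term test.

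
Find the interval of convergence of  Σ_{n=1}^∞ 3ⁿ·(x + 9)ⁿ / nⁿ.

(−∞, ∞)

Applying the root test, |a_n|^(1/n) = 3/n → 0.
Since the n-th root of |a_n| tends to 0, the series converges for all real x; R = ∞.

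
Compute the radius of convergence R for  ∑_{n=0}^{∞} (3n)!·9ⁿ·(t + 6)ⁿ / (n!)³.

R = 1/243

Ratio test: |a_{n+1}/a_n| = (3n+1)·(3n+2)·(3n+3)/(n+1)³ · 9 → 243 as n → ∞.
Hence the series converges for |t + 6| < 1/(243) = 1/243, so the radius of convergence is 1/243.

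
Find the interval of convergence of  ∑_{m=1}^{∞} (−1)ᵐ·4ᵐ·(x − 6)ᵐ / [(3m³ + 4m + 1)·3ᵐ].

Apply the ratio test: |a_{m+1}| / |a_m| = [(3m³ + 4m + 1)/(3(m+1)³ + 4(m+1) + 1)] · 4/3, which tends to 4/3 as m → ∞.
Convergence for |x − 6| · 4/3 < 1, i.e. |x − 6| < 3/4. So R = 3/4.
When x = 27/4, absolute convergence follows by limit comparison with Σ 1/m³.
Endpoint x = 21/4: the terms are on the order of 1/m³, so the series converges absolutely by comparison with the p-series (p = 3 > 1).

[21/4, 27/4]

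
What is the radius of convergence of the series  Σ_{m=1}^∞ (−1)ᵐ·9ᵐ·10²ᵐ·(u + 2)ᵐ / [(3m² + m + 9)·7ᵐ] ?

By the ratio test, |a_{m+1}/a_m| = [(3m² + m + 9)/(3(m+1)² + (m+1) + 9)] · 9·100/7 → 900/7.
Hence the series converges for |u + 2| < 1/(900/7) = 7/900, so the radius of convergence is 7/900.

R = 7/900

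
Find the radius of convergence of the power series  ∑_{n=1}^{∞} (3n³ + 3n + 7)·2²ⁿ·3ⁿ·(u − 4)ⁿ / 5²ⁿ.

R = 25/12

Ratio test: |a_{n+1}/a_n| = [(3(n+1)³ + 3(n+1) + 7)/(3n³ + 3n + 7)] · 4·3/25 → 12/25 as n → ∞.
Convergence for |u − 4| · 12/25 < 1, i.e. |u − 4| < 25/12. So R = 25/12.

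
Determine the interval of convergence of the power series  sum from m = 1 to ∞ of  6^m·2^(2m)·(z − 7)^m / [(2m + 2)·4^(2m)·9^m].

Apply the ratio test: |a_{m+1}| / |a_m| = [(2m + 2)/(2(m+1) + 2)] · 6·4/(16·9), which tends to 1/6 as m → ∞.
The series converges when 1/6 · |z − 7| < 1, giving R = 6.
When z = 13, comparison with the harmonic series Σ 1/m shows the series diverges.
When z = 1, an alternating series whose terms decrease to 0 in absolute value, so it converges by the Leibniz criterion.

[1, 13)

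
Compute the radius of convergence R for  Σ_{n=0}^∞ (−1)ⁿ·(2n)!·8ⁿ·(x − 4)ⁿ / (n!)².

R = 1/32

The ratio of consecutive coefficients is (2n+1)·(2n+2)/(n+1)² · 8 → 32.
Convergence for |x − 4| · 32 < 1, i.e. |x − 4| < 1/32. So R = 1/32.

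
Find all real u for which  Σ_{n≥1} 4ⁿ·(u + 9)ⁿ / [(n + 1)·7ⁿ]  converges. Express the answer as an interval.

[-43/4, -29/4)

Apply the ratio test: |a_{n+1}| / |a_n| = [(n + 1)/((n+1) + 1)] · 4/7, which tends to 4/7 as n → ∞.
The series converges when 4/7 · |u + 9| < 1, giving R = 7/4.
When u = -29/4, the terms are asymptotic to a nonzero constant times 1/n, so the series diverges by limit comparison with Σ 1/n.
Endpoint u = -43/4: an alternating series whose terms decrease to 0 in absolute value, so it converges by the Leibniz criterion.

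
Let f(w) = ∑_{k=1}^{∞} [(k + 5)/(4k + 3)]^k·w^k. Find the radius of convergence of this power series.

By the Cauchy root test, |a_k|^(1/k) = (k + 5)/(4k + 3) → 1/4.
The series converges when 1/4 · |w| < 1, giving R = 4.

R = 4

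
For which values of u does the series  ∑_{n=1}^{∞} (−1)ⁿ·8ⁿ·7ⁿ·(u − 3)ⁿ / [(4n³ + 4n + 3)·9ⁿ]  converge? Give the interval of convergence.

Ratio test: |a_{n+1}/a_n| = [(4n³ + 4n + 3)/(4(n+1)³ + 4(n+1) + 3)] · 8·7/9 → 56/9 as n → ∞.
Convergence for |u − 3| · 56/9 < 1, i.e. |u − 3| < 9/56. So R = 9/56.
Check u = 177/56: the series is dominated by a constant times Σ 1/n³, which converges (p = 3 > 1).
When u = 159/56, the terms are on the order of 1/n³, so the series converges absolutely by comparison with the p-series (p = 3 > 1).

[159/56, 177/56]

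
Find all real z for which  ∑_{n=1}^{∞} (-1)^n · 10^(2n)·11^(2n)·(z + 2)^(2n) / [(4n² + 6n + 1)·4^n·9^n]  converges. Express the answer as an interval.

[-113/55, -107/55]

The ratio of consecutive coefficients is [(4n² + 6n + 1)/(4(n+1)² + 6(n+1) + 1)] · 100·121/(4·9) → 3025/9.
Writing y = (z + 2)², the series in y has radius 9/3025, so |z + 2| < √(9/3025) = 3/55 and R = 3/55.
Check z = -107/55: absolute convergence follows by limit comparison with Σ 1/n².
Endpoint z = -113/55: the terms are on the order of 1/n², so the series converges absolutely by comparison with the p-series (p = 2 > 1).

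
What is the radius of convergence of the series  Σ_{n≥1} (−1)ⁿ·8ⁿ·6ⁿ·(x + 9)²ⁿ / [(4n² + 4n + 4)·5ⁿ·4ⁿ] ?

R = √15/6

Ratio test: |a_{n+1}/a_n| = [(4n² + 4n + 4)/(4(n+1)² + 4(n+1) + 4)] · 8·6/(5·4) → 12/5 as n → ∞.
Successive powers of (x + 9) differ by 2, so the series converges when |x + 9|² · 12/5 < 1, i.e. |x + 9| < √(5/12). So R = √15/6.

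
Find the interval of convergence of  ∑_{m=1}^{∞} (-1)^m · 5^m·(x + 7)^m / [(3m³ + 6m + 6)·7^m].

The ratio of consecutive coefficients is [(3m³ + 6m + 6)/(3(m+1)³ + 6(m+1) + 6)] · 5/7 → 5/7.
Convergence for |x + 7| · 5/7 < 1, i.e. |x + 7| < 7/5. So R = 7/5.
When x = -28/5, the terms are on the order of 1/m³, so the series converges absolutely by comparison with the p-series (p = 3 > 1).
Endpoint x = -42/5: absolute convergence follows by limit comparison with Σ 1/m³.

[-42/5, -28/5]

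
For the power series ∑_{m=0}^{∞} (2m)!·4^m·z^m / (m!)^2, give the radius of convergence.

R = 1/16

The ratio of consecutive coefficients is (2m+1)·(2m+2)/(m+1)² · 4 → 16.
Thus R = 1/(16) = 1/16.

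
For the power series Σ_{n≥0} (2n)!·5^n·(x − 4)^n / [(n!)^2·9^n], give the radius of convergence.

R = 9/20

Apply the ratio test: |a_{n+1}| / |a_n| = (2n+1)·(2n+2)/(n+1)² · 5/9, which tends to 20/9 as n → ∞.
Hence the series converges for |x − 4| < 1/(20/9) = 9/20, so the radius of convergence is 9/20.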